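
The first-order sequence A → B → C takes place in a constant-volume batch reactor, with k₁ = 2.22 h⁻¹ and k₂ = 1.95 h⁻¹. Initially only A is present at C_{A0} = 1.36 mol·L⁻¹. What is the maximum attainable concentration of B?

At the optimum, C_{B,max}/C_{A0} = (k₁/k₂)^[k₂/(k₂−k₁)].
= (2.22/1.95)^(1.95/(1.95−2.22)) = (1.138)^(-7.222) = 0.3920.
C_{B,max} = 0.3920×1.36 = 0.533 mol·L⁻¹.

0.533 mol·L⁻¹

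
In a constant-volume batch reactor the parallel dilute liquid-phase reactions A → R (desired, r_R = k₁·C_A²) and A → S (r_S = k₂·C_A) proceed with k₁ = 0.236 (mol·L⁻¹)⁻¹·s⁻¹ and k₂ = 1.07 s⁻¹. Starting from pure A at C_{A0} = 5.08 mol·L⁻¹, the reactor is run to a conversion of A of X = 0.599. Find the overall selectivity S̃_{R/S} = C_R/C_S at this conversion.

0.764

C_A = C_{A0}(1−X) = 2.037 mol·L⁻¹.
Along a PFR/batch, dC_S/dC_A = −r_S/(r_R+r_S) = −k₂/(k₂+k₁·C_A).
Integrating from C_{A0} to C_A: C_S = (1.07/0.236)·ln[(1.07+0.236·5.08)/(1.07+0.236·2.04)] = 4.534·ln(2.269/1.551) = 1.725 mol·L⁻¹.
Then C_R = (C_{A0}−C_A) − C_S = 3.043 − 1.725 = 1.318 mol·L⁻¹.
S̃_{R/S} = C_R/C_S = 1.318/1.725 = 0.764.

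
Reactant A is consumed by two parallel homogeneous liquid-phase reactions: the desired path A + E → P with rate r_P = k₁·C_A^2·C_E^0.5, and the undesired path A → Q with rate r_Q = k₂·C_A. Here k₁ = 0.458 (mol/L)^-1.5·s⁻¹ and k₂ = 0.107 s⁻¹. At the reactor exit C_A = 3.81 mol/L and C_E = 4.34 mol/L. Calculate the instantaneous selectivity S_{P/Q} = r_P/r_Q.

S_{P/Q} = r_P/r_Q = (k₁·C_A^2·C_E^0.5)/(k₂·C_A) = (k₁/k₂)·C_A·C_E^0.5.
= (0.458×3.810^2×4.340^0.5) / (0.107×3.810) = 13.85/0.4077 = 34.0.

34.0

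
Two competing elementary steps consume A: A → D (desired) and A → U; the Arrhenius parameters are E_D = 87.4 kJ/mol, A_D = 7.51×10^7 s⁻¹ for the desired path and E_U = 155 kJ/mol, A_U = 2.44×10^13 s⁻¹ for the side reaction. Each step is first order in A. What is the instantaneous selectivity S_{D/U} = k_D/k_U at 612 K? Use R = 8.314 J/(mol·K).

Since both paths have the same order in A, the concentration cancels and S_{D/U} = k_D/k_U = (A_D/A_U)·exp[(E_U−E_D)/(RT)].
(E_U−E_D)/(RT) = (155−87.4)×10³/(8.314×612) = 67600/5088 = 13.29.
k_D/k_U = (7.51×10^7/2.44×10^13)·exp(13.29) = 3.078×10^-6 × 5.887×10^5 = 1.81.

1.81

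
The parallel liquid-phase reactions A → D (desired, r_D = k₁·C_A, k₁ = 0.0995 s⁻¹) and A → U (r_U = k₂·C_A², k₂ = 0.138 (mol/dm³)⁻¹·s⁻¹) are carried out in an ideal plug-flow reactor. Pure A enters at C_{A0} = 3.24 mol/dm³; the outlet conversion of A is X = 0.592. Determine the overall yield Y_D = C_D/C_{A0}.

C_A = C_{A0}(1−X) = 1.322 mol/dm³.
Along a PFR/batch, dC_D/dC_A = −r_D/(r_D+r_U) = −k₁/(k₁+k₂·C_A).
Integrating from C_{A0} to C_A: C_D = (0.0995/0.138)·ln[(0.0995+0.138·3.24)/(0.0995+0.138·1.32)] = 0.7210·ln(0.5466/0.2819) = 0.4774 mol/dm³.
Y_D = C_D/C_{A0} = 0.4774/3.24 = 0.147.

0.147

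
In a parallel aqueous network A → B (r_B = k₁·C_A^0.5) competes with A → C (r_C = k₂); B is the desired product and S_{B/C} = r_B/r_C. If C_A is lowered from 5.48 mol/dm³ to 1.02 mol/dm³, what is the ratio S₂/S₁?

S_{B/C} = (k₁/k₂)·C_A^0.5, so S₂/S₁ = (C_{A,2}/C_{A,1})^0.5.
= (1.02/5.48)^0.5 = (0.1861)^0.5 = 0.431.

0.431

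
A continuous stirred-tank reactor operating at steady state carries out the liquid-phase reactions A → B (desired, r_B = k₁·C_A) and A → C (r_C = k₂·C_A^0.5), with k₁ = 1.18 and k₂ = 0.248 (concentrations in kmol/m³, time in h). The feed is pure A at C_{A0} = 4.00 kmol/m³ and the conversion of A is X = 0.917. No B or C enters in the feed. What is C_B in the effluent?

Exit C_A = C_{A0}(1−X) = 4.00×0.0830 = 0.3320 kmol/m³.
Rates in a CSTR are evaluated at the outlet concentration: r_B = 1.18×0.3320 = 0.3918, r_C = 0.248×0.3320^0.5 = 0.1429.
Fraction of consumed A going to B: r_B/(r_B+r_C) = 0.7327.
C_B = 0.7327·C_{A0}·X = 0.7327×4.00×0.917 = 2.69 kmol/m³.

2.69 kmol/m³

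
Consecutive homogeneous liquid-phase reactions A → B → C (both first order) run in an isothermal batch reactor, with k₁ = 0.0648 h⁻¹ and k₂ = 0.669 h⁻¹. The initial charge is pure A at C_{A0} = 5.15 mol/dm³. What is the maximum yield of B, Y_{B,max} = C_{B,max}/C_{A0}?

0.0754

Evaluating C_B at t_opt = ln(k₂/k₁)/(k₂−k₁) gives C_{B,max}/C_{A0} = (k₁/k₂)^[k₂/(k₂−k₁)].
= (0.0648/0.669)^(0.669/(0.669−0.0648)) = (0.09686)^(1.107) = 0.07541.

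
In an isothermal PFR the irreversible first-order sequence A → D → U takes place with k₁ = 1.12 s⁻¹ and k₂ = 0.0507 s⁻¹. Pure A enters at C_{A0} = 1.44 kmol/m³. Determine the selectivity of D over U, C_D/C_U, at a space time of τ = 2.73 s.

The intermediate concentration in a first-order A→B→C sequence is C_D = k₁C_{A0}(e^(−k₁τ) − e^(−k₂τ))/(k₂−k₁).
e^(−k₁τ) = e^(−1.12×2.73) = e^(−3.058) = 0.04700; e^(−k₂τ) = e^(−0.1384) = 0.8707.
C_D = 1.12×1.44/(0.0507−1.12) × (0.04700−0.8707) = (-1.508)×(-0.8237) = 1.242 kmol/m³.
C_A = C_{A0}e^(−k₁τ) = 0.06768 kmol/m³, so C_U = C_{A0}−C_A−C_D = 0.1299 kmol/m³; C_D/C_U = 9.57.

9.57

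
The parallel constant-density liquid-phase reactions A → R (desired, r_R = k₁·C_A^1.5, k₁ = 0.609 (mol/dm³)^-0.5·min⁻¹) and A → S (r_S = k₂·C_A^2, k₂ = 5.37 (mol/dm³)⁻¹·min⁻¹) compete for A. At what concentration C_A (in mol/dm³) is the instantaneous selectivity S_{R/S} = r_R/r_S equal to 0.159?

0.509 mol/dm³

S_{R/S} = (k₁/k₂)·C_A^-0.5 ⇒ C_A = (S·k₂/k₁)^(-2).
= (0.159×5.37/0.609)^(-2) = (1.402)^(-2) = 0.509 mol/dm³.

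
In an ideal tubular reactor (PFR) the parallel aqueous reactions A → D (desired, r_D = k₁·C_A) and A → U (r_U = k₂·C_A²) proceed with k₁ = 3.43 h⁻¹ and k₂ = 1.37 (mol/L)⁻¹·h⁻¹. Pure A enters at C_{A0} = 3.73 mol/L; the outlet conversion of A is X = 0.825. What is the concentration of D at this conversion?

C_A = C_{A0}(1−X) = 0.6528 mol/L.
Along a PFR/batch, dC_D/dC_A = −r_D/(r_D+r_U) = −k₁/(k₁+k₂·C_A).
Integrating from C_{A0} to C_A: C_D = (3.43/1.37)·ln[(3.43+1.37·3.73)/(3.43+1.37·0.653)] = 2.504·ln(8.540/4.324) = 1.704 mol/L.

1.70 mol/L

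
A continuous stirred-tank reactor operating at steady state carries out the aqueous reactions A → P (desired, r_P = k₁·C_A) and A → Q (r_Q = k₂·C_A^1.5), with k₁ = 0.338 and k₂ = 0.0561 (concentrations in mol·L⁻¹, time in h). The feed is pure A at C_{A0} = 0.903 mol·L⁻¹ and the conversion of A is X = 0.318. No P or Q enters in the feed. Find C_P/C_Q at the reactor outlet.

Exit C_A = C_{A0}(1−X) = 0.903×0.682 = 0.6158 mol·L⁻¹.
In a CSTR the entire volume is at exit conditions, so r_P = 0.338×0.6158 = 0.2082 and r_Q = 0.0561×0.6158^1.5 = 0.02711.
Overall selectivity = C_P/C_Q = r_Pτ/(r_Qτ) = r_P/r_Q = 7.68.

7.68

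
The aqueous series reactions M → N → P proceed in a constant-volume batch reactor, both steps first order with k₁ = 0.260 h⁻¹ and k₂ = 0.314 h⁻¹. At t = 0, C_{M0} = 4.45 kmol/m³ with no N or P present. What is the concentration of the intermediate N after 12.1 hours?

Solving the coupled first-order balances gives C_N(t) = [k₁/(k₂−k₁)]·C_{M0}·(e^(−k₁t) − e^(−k₂t)).
e^(−k₁t) = e^(−0.260×12.1) = e^(−3.146) = 0.04302; e^(−k₂t) = e^(−3.799) = 0.02238.
C_N = 0.260×4.45/(0.314−0.260) × (0.04302−0.02238) = 21.43×0.02064 = 0.4422 kmol/m³.

0.442 kmol/m³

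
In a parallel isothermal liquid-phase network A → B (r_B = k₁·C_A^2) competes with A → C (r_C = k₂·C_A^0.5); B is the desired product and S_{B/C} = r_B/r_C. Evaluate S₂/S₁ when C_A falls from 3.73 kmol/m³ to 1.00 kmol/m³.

S_{B/C} = (k₁/k₂)·C_A^1.5, so S₂/S₁ = (C_{A,2}/C_{A,1})^1.5.
= (1.00/3.73)^1.5 = (0.2681)^1.5 = 0.139.
Selectivity toward B falls as C_A falls — high-concentration operation is favoured.

0.139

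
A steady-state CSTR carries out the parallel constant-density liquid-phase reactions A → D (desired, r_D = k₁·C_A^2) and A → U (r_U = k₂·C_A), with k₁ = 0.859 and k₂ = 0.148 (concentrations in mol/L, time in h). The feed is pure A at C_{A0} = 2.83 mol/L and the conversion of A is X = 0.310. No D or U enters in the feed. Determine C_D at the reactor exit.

0.806 mol/L

Exit C_A = C_{A0}(1−X) = 2.83×0.690 = 1.953 mol/L.
Rates in a CSTR are evaluated at the outlet concentration: r_D = 0.859×1.953^2 = 3.275, r_U = 0.148×1.953 = 0.2890.
Fraction of consumed A going to D: r_D/(r_D+r_U) = 0.9189.
C_D = 0.9189·C_{A0}·X = 0.9189×2.83×0.310 = 0.806 mol/L.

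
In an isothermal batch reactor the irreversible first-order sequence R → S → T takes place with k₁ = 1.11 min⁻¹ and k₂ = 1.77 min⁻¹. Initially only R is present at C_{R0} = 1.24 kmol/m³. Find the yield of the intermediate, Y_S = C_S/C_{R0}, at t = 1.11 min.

0.255

The intermediate concentration in a first-order A→B→C sequence is C_S = k₁C_{R0}(e^(−k₁t) − e^(−k₂t))/(k₂−k₁).
e^(−k₁t) = e^(−1.11×1.11) = e^(−1.232) = 0.2917; e^(−k₂t) = e^(−1.965) = 0.1402.
C_S = 1.11×1.24/(1.77−1.11) × (0.2917−0.1402) = 2.085×0.1515 = 0.3159 kmol/m³.
Y_S = C_S/C_{R0} = 0.3159/1.24 = 0.255.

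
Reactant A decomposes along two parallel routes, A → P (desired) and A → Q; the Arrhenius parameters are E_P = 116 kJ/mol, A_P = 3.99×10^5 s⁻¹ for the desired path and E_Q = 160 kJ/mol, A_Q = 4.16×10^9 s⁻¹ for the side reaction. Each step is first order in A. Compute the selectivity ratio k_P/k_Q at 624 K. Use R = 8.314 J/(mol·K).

0.463

k_P/k_Q = (A_P/A_Q)·exp[−(E_P−E_Q)/(RT)] = (A_P/A_Q)·exp[(E_Q−E_P)/(RT)].
(E_Q−E_P)/(RT) = (160−116)×10³/(8.314×624) = 44000/5188 = 8.481.
k_P/k_Q = (3.99×10^5/4.16×10^9)·exp(8.481) = 9.591×10^-5 × 4823 = 0.463.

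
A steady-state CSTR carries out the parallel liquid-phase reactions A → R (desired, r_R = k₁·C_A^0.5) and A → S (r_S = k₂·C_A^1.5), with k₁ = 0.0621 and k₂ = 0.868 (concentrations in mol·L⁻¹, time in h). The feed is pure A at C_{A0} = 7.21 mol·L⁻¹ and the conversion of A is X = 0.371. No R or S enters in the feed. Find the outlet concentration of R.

Exit C_A = C_{A0}(1−X) = 7.21×0.629 = 4.535 mol·L⁻¹.
A CSTR operates uniformly at the exit composition, giving r_R = 0.1322 and r_S = 8.383 (each k·C_A^n at C_A = 4.535).
Fraction of consumed A going to R: r_R/(r_R+r_S) = 0.01553.
C_R = 0.01553·C_{A0}·X = 0.01553×7.21×0.371 = 0.0415 mol·L⁻¹.

0.0415 mol·L⁻¹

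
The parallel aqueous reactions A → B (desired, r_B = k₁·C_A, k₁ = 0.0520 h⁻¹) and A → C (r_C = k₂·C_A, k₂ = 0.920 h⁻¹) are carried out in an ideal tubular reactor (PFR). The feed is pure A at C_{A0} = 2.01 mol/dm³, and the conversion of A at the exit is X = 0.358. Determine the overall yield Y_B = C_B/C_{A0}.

0.0192

C_A = C_{A0}(1−X) = 1.290 mol/dm³.
Both paths are first order in A, so the instantaneous fraction to B is constant: dC_B/d(−C_A) = k₁/(k₁+k₂) = 0.05350.
C_B = 0.05350·(C_{A0}−C_A) = 0.05350×0.7196 = 0.0385 mol/dm³.
Y_B = C_B/C_{A0} = 0.03850/2.01 = 0.0192.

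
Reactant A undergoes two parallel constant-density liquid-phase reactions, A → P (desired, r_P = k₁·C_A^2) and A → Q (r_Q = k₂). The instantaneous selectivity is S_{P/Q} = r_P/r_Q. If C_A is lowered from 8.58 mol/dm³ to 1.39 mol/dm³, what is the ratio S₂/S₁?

S_{P/Q} = (k₁/k₂)·C_A^2, so S₂/S₁ = (C_{A,2}/C_{A,1})^2.
= (1.39/8.58)^2 = (0.1620)^2 = 0.0262.
Selectivity toward P falls as C_A falls — high-concentration operation is favoured.

0.0262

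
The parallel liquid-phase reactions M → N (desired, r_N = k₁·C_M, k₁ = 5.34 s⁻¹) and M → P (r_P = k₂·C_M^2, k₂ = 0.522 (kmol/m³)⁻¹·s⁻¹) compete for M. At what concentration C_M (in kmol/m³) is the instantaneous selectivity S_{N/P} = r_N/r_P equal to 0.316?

32.4 kmol/m³

S_{N/P} = (k₁/k₂)·C_M⁻¹ ⇒ C_M = (S·k₂/k₁)^(-1).
= (0.316×0.522/5.34)^(-1) = (0.03089)^(-1) = 32.4 kmol/m³.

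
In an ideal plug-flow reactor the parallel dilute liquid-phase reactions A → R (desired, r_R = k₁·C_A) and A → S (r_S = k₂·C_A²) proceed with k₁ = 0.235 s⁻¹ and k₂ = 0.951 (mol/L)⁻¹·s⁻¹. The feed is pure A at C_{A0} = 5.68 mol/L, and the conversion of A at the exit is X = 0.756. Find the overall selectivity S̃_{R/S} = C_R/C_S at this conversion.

C_A = C_{A0}(1−X) = 1.386 mol/L.
Along a PFR/batch, dC_R/dC_A = −r_R/(r_R+r_S) = −k₁/(k₁+k₂·C_A).
Integrating from C_{A0} to C_A: C_R = (0.235/0.951)·ln[(0.235+0.951·5.68)/(0.235+0.951·1.39)] = 0.2471·ln(5.637/1.553) = 0.3185 mol/L.
C_S = (C_{A0}−C_A)−C_R = 3.976 mol/L; S̃_{R/S} = 0.3185/3.976 = 0.0801.

0.0801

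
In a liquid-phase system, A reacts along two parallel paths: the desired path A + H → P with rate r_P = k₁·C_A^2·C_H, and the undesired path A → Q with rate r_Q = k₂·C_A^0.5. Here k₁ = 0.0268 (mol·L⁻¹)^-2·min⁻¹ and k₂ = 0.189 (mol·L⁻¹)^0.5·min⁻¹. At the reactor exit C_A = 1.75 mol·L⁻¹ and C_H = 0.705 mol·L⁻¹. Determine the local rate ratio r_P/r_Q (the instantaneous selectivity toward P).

0.231

S_{P/Q} = r_P/r_Q = (k₁·C_A^2·C_H)/(k₂·C_A^0.5) = (k₁/k₂)·C_A^1.5·C_H.
= (0.0268×1.750^2×0.7050) / (0.189×1.750^0.5) = 0.05786/0.2500 = 0.231.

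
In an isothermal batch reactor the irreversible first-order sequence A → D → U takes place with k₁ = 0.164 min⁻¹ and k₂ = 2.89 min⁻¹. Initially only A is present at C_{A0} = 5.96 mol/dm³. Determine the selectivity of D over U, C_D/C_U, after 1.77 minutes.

For first-order series with pure A initially, C_D(t) = k₁C_{A0}/(k₂−k₁)·(e^(−k₁t) − e^(−k₂t)).
e^(−k₁t) = e^(−0.164×1.77) = e^(−0.2903) = 0.7481; e^(−k₂t) = e^(−5.115) = 0.006004.
C_D = 0.164×5.96/(2.89−0.164) × (0.7481−0.006004) = 0.3586×0.7420 = 0.2661 mol/dm³.
C_A = C_{A0}e^(−k₁t) = 4.458 mol/dm³, so C_U = C_{A0}−C_A−C_D = 1.236 mol/dm³; C_D/C_U = 0.215.

0.215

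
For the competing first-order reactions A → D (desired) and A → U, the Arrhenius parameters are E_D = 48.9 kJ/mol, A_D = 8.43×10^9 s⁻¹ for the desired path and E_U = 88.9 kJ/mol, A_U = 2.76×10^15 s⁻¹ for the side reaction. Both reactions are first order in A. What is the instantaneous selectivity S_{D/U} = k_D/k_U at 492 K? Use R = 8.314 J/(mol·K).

0.0539

With equal orders, S_{D/U} = k_D/k_U = (A_D/A_U)·exp[(E_U−E_D)/(RT)].
(E_U−E_D)/(RT) = (88.9−48.9)×10³/(8.314×492) = 40000/4090 = 9.779.
k_D/k_U = (8.43×10^9/2.76×10^15)·exp(9.779) = 3.054×10^-6 × 17655 = 0.0539.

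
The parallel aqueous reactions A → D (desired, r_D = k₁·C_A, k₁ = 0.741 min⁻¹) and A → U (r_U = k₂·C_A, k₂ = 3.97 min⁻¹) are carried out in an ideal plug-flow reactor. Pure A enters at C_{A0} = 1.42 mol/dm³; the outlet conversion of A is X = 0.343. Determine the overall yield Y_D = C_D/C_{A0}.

0.0540

C_A = C_{A0}(1−X) = 0.9329 mol/dm³.
Both paths are first order in A, so the instantaneous fraction to D is constant: dC_D/d(−C_A) = k₁/(k₁+k₂) = 0.1573.
C_D = 0.1573·(C_{A0}−C_A) = 0.1573×0.4871 = 0.0766 mol/dm³.
Y_D = C_D/C_{A0} = 0.07661/1.42 = 0.0540.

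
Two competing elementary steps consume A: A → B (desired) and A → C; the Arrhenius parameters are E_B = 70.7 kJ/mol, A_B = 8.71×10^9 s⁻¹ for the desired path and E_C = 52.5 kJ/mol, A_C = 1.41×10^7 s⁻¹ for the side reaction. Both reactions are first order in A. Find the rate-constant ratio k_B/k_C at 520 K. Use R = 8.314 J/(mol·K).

9.17

With equal orders, S_{B/C} = k_B/k_C = (A_B/A_C)·exp[(E_C−E_B)/(RT)].
(E_C−E_B)/(RT) = (52.5−70.7)×10³/(8.314×520) = -18200/4323 = -4.210.
k_B/k_C = (8.71×10^9/1.41×10^7)·exp(-4.210) = 617.7 × 0.01485 = 9.17.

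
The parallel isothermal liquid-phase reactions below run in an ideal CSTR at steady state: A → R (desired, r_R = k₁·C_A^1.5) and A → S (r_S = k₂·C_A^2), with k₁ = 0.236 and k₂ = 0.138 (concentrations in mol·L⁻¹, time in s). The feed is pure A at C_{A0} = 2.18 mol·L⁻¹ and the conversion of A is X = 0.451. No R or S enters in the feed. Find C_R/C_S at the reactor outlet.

Exit C_A = C_{A0}(1−X) = 2.18×0.549 = 1.197 mol·L⁻¹.
In a CSTR the entire volume is at exit conditions, so r_R = 0.236×1.197^1.5 = 0.3090 and r_S = 0.138×1.197^2 = 0.1977.
Overall selectivity = C_R/C_S = r_Rτ/(r_Sτ) = r_R/r_S = 1.56.

1.56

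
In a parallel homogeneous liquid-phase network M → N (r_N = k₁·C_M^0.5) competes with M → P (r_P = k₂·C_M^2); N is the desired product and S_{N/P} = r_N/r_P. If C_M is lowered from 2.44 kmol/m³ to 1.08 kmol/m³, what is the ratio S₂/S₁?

S_{N/P} = (k₁/k₂)·C_M^-1.5, so S₂/S₁ = (C_{M,2}/C_{M,1})^-1.5.
= (1.08/2.44)^(-1.5) = (0.4426)^(-1.5) = 3.40.

3.40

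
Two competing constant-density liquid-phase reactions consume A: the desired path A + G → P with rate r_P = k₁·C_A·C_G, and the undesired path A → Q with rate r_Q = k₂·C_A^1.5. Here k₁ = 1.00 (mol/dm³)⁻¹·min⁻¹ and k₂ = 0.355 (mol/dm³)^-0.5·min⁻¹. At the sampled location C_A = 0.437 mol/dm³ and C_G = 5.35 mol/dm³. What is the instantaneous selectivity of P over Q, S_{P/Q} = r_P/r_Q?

S_{P/Q} = r_P/r_Q = (k₁·C_A·C_G)/(k₂·C_A^1.5) = (k₁/k₂)·C_A^-0.5·C_G.
= (1.00×0.4370×5.350) / (0.355×0.4370^1.5) = 2.338/0.1026 = 22.8.

22.8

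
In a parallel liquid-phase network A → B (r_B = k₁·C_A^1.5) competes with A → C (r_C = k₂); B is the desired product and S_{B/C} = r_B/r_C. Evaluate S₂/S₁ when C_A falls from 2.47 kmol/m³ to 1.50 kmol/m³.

0.473

S_{B/C} = (k₁/k₂)·C_A^1.5, so S₂/S₁ = (C_{A,2}/C_{A,1})^1.5.
= (1.50/2.47)^1.5 = (0.6073)^1.5 = 0.473.
Selectivity toward B falls as C_A falls — high-concentration operation is favoured.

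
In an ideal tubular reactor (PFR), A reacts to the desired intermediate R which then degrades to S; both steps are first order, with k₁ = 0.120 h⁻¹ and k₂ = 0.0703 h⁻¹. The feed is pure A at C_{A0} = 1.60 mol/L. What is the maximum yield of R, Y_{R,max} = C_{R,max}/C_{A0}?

0.469

At the optimum, C_{R,max}/C_{A0} = (k₁/k₂)^[k₂/(k₂−k₁)].
= (0.120/0.0703)^(0.0703/(0.0703−0.120)) = (1.707)^(-1.414) = 0.4694.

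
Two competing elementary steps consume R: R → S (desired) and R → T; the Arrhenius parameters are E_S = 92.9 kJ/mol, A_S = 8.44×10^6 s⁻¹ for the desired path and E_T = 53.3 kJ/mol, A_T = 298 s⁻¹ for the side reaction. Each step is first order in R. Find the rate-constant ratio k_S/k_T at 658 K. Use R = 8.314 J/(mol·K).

With equal orders, S_{S/T} = k_S/k_T = (A_S/A_T)·exp[(E_T−E_S)/(RT)].
(E_T−E_S)/(RT) = (53.3−92.9)×10³/(8.314×658) = -39600/5471 = -7.239.
k_S/k_T = (8.44×10^6/298)·exp(-7.239) = 28322 × 7.183×10^-4 = 20.3.

20.3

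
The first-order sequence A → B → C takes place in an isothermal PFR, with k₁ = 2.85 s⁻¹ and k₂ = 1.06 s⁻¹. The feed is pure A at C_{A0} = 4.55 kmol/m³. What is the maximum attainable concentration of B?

2.53 kmol/m³

For a first-order series the maximum intermediate yield is C_{B,max}/C_{A0} = (k₁/k₂)^[k₂/(k₂−k₁)].
= (2.85/1.06)^(1.06/(1.06−2.85)) = (2.689)^(-0.5922) = 0.5567.
C_{B,max} = 0.5567×4.55 = 2.53 kmol/m³.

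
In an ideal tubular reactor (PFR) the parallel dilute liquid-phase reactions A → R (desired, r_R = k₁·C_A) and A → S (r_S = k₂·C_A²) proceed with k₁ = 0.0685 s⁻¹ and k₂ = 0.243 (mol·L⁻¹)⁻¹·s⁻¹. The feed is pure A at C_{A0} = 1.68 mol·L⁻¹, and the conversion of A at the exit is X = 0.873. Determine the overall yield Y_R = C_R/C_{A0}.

0.231

C_A = C_{A0}(1−X) = 0.2134 mol·L⁻¹.
Along a PFR/batch, dC_R/dC_A = −r_R/(r_R+r_S) = −k₁/(k₁+k₂·C_A).
Integrating from C_{A0} to C_A: C_R = (0.0685/0.243)·ln[(0.0685+0.243·1.68)/(0.0685+0.243·0.213)] = 0.2819·ln(0.4767/0.1203) = 0.3881 mol·L⁻¹.
Y_R = C_R/C_{A0} = 0.3881/1.68 = 0.231.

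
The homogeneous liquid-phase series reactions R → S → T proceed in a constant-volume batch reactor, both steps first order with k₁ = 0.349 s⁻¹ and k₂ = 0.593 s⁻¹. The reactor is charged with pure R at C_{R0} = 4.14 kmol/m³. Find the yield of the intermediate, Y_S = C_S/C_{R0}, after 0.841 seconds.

0.198

The intermediate concentration in a first-order A→B→C sequence is C_S = k₁C_{R0}(e^(−k₁t) − e^(−k₂t))/(k₂−k₁).
e^(−k₁t) = e^(−0.349×0.841) = e^(−0.2935) = 0.7456; e^(−k₂t) = e^(−0.4987) = 0.6073.
C_S = 0.349×4.14/(0.593−0.349) × (0.7456−0.6073) = 5.922×0.1383 = 0.8191 kmol/m³.
Y_S = C_S/C_{R0} = 0.8191/4.14 = 0.198.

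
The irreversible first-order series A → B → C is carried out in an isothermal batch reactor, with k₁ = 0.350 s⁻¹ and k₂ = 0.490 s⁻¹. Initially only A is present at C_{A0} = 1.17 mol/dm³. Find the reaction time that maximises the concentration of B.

2.40 s

For first-order series the maximum of C_B occurs at t_opt = ln(k₂/k₁)/(k₂−k₁).
= ln(0.490/0.350)/(0.490−0.350) = ln(1.400)/0.1400 = 0.3365/0.1400 = 2.40 s.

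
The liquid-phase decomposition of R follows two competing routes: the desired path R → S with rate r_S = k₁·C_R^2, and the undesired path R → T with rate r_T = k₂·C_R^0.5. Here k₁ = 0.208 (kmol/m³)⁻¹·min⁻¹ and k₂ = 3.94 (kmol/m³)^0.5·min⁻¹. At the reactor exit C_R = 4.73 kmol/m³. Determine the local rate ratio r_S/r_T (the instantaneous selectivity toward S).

0.543

S_{S/T} = r_S/r_T = (k₁·C_R^2)/(k₂·C_R^0.5) = (k₁/k₂)·C_R^1.5.
= (0.208×4.730^2) / (3.94×4.730^0.5) = 4.654/8.569 = 0.543.
Since the desired path is higher order in R, keeping C_R high (PFR or concentrated feed) favours S.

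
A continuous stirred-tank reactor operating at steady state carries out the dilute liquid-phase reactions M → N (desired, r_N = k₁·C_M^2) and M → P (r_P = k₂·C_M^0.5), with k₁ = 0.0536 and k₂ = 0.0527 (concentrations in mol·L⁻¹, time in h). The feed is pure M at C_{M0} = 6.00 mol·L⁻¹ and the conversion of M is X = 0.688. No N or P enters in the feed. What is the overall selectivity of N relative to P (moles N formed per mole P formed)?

Exit C_M = C_{M0}(1−X) = 6.00×0.312 = 1.872 mol·L⁻¹.
In a CSTR the entire volume is at exit conditions, so r_N = 0.0536×1.872^2 = 0.1878 and r_P = 0.0527×1.872^0.5 = 0.07210.
Overall selectivity = C_N/C_P = r_Nτ/(r_Pτ) = r_N/r_P = 2.61.

2.61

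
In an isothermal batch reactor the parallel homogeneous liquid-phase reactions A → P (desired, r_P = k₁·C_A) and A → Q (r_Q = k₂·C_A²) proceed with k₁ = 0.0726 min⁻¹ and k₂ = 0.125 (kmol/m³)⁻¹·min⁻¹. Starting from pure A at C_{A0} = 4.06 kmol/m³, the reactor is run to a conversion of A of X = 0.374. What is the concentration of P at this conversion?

C_A = C_{A0}(1−X) = 2.542 kmol/m³.
Along a PFR/batch, dC_P/dC_A = −r_P/(r_P+r_Q) = −k₁/(k₁+k₂·C_A).
Integrating from C_{A0} to C_A: C_P = (0.0726/0.125)·ln[(0.0726+0.125·4.06)/(0.0726+0.125·2.54)] = 0.5808·ln(0.5801/0.3903) = 0.2302 kmol/m³.

0.230 kmol/m³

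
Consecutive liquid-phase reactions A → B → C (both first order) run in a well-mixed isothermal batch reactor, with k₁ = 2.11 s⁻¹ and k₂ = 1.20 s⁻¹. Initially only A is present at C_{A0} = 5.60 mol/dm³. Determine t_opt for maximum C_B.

0.620 s

The intermediate peaks when r₁ = r₂, i.e. k₁e^(−k₁t) = k₂e^(−k₂t), giving t_opt = ln(k₂/k₁)/(k₂−k₁).
= ln(1.20/2.11)/(1.20−2.11) = ln(0.5687)/-0.9100 = -0.5644/-0.9100 = 0.620 s.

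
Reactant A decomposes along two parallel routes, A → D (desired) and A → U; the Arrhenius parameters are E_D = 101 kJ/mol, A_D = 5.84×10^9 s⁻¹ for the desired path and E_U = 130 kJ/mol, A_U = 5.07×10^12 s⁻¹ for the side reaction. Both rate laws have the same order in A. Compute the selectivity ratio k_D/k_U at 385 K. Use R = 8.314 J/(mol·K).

Since both paths have the same order in A, the concentration cancels and S_{D/U} = k_D/k_U = (A_D/A_U)·exp[(E_U−E_D)/(RT)].
(E_U−E_D)/(RT) = (130−101)×10³/(8.314×385) = 29000/3201 = 9.060.
k_D/k_U = (5.84×10^9/5.07×10^12)·exp(9.060) = 0.001152 × 8604 = 9.91.

9.91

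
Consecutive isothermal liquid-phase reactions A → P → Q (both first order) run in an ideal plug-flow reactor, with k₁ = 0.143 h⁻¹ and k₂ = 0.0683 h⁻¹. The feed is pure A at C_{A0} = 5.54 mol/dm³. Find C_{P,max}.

At the optimum, C_{P,max}/C_{A0} = (k₁/k₂)^[k₂/(k₂−k₁)].
= (0.143/0.0683)^(0.0683/(0.0683−0.143)) = (2.094)^(-0.9143) = 0.5088.
C_{P,max} = 0.5088×5.54 = 2.82 mol/dm³.

2.82 mol/dm³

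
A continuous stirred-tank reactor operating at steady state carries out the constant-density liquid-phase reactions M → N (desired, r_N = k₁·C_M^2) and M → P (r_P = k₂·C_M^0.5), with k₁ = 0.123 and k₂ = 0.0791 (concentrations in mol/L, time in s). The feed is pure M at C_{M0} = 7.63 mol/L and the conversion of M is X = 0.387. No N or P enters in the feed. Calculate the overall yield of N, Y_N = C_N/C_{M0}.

0.364

Exit C_M = C_{M0}(1−X) = 7.63×0.613 = 4.677 mol/L.
In a CSTR the entire volume is at exit conditions, so r_N = 0.123×4.677^2 = 2.691 and r_P = 0.0791×4.677^0.5 = 0.1711.
Fraction of consumed M going to N: r_N/(r_N+r_P) = 0.9402.
C_N = 0.9402·C_{M0}·X = 0.9402×7.63×0.387 = 2.78 mol/L; Y_N = C_N/C_{M0} = 0.364.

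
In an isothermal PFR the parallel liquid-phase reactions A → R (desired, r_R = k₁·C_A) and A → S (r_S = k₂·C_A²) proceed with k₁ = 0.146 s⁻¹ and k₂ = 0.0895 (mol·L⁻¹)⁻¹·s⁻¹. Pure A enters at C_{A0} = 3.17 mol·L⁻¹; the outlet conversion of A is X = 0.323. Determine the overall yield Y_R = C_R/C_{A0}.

C_A = C_{A0}(1−X) = 2.146 mol·L⁻¹.
Along a PFR/batch, dC_R/dC_A = −r_R/(r_R+r_S) = −k₁/(k₁+k₂·C_A).
Integrating from C_{A0} to C_A: C_R = (0.146/0.0895)·ln[(0.146+0.0895·3.17)/(0.146+0.0895·2.15)] = 1.631·ln(0.4297/0.3381) = 0.3913 mol·L⁻¹.
Y_R = C_R/C_{A0} = 0.3913/3.17 = 0.123.

0.123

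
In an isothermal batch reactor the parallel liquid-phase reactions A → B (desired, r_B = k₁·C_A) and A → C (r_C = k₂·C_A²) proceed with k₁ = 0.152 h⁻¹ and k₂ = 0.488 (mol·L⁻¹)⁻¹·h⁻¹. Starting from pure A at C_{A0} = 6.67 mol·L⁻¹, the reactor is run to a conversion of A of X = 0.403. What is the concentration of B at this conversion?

C_A = C_{A0}(1−X) = 3.982 mol·L⁻¹.
Along a PFR/batch, dC_B/dC_A = −r_B/(r_B+r_C) = −k₁/(k₁+k₂·C_A).
Integrating from C_{A0} to C_A: C_B = (0.152/0.488)·ln[(0.152+0.488·6.67)/(0.152+0.488·3.98)] = 0.3115·ln(3.407/2.095) = 0.1514 mol·L⁻¹.

0.151 mol·L⁻¹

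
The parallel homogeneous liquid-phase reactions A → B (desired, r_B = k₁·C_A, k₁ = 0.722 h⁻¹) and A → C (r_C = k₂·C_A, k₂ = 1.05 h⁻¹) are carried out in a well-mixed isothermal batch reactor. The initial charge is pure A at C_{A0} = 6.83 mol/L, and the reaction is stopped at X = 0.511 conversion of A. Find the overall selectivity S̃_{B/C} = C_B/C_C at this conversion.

0.688

C_A = C_{A0}(1−X) = 3.340 mol/L.
Both paths are first order in A, so the instantaneous fraction to B is constant: dC_B/d(−C_A) = k₁/(k₁+k₂) = 0.4074.
C_B = 0.4074·(C_{A0}−C_A) = 0.4074×3.490 = 1.42 mol/L.
C_C = (C_{A0}−C_A)−C_B = 2.068 mol/L; S̃_{B/C} = 1.422/2.068 = 0.688.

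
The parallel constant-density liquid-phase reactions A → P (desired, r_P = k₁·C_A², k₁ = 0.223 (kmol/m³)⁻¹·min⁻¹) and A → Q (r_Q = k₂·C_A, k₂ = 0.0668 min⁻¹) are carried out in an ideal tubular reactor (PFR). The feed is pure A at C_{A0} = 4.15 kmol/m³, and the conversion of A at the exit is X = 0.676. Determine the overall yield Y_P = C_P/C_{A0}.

C_A = C_{A0}(1−X) = 1.345 kmol/m³.
Along a PFR/batch, dC_Q/dC_A = −r_Q/(r_P+r_Q) = −k₂/(k₂+k₁·C_A).
Integrating from C_{A0} to C_A: C_Q = (0.0668/0.223)·ln[(0.0668+0.223·4.15)/(0.0668+0.223·1.34)] = 0.2996·ln(0.9923/0.3666) = 0.2982 kmol/m³.
Then C_P = (C_{A0}−C_A) − C_Q = 2.805 − 0.2982 = 2.507 kmol/m³.
Y_P = C_P/C_{A0} = 2.507/4.15 = 0.604.

0.604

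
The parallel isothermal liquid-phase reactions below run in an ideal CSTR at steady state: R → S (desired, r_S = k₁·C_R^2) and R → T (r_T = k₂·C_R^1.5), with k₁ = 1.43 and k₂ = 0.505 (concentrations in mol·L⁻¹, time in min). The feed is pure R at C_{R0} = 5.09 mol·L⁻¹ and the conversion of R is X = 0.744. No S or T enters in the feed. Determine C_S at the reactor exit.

2.89 mol·L⁻¹

Exit C_R = C_{R0}(1−X) = 5.09×0.256 = 1.303 mol·L⁻¹.
Rates in a CSTR are evaluated at the outlet concentration: r_S = 1.43×1.303^2 = 2.428, r_T = 0.505×1.303^1.5 = 0.7512.
Fraction of consumed R going to S: r_S/(r_S+r_T) = 0.7637.
C_S = 0.7637·C_{R0}·X = 0.7637×5.09×0.744 = 2.89 mol·L⁻¹.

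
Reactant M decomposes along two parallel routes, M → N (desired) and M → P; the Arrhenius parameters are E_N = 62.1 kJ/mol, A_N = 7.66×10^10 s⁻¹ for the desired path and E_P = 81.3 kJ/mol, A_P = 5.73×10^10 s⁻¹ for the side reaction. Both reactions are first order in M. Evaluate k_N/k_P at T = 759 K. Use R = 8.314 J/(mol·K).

k_N/k_P = (A_N/A_P)·exp[−(E_N−E_P)/(RT)] = (A_N/A_P)·exp[(E_P−E_N)/(RT)].
(E_P−E_N)/(RT) = (81.3−62.1)×10³/(8.314×759) = 19200/6310 = 3.043.
k_N/k_P = (7.66×10^10/5.73×10^10)·exp(3.043) = 1.337 × 20.96 = 28.0.
Since E_N < E_P, lowering the temperature improves selectivity toward N.

28.0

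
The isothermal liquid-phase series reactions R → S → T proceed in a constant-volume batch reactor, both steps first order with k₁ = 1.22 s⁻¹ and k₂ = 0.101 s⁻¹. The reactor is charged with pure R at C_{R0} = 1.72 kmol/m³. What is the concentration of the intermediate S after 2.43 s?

The intermediate concentration in a first-order A→B→C sequence is C_S = k₁C_{R0}(e^(−k₁t) − e^(−k₂t))/(k₂−k₁).
e^(−k₁t) = e^(−1.22×2.43) = e^(−2.965) = 0.05158; e^(−k₂t) = e^(−0.2454) = 0.7824.
C_S = 1.22×1.72/(0.101−1.22) × (0.05158−0.7824) = (-1.875)×(-0.7308) = 1.370 kmol/m³.

1.37 kmol/m³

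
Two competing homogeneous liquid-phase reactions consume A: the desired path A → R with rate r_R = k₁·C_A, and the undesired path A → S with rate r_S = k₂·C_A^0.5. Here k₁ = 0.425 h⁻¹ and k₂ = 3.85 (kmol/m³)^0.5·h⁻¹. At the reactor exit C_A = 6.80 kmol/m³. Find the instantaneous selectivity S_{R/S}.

S_{R/S} = r_R/r_S = (k₁·C_A)/(k₂·C_A^0.5) = (k₁/k₂)·C_A^0.5.
= (0.425×6.800) / (3.85×6.800^0.5) = 2.890/10.04 = 0.288.
Since the desired path is higher order in A, keeping C_A high (PFR or concentrated feed) favours R.

0.288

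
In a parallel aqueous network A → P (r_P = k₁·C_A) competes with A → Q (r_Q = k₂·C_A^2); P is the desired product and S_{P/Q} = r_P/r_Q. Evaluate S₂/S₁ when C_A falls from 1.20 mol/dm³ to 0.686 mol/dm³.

1.75

S_{P/Q} = (k₁/k₂)·C_A⁻¹, so S₂/S₁ = (C_{A,2}/C_{A,1})⁻¹.
= 1.20/0.686 = 1.75.
Selectivity toward P rises as C_A falls — low-concentration operation is favoured.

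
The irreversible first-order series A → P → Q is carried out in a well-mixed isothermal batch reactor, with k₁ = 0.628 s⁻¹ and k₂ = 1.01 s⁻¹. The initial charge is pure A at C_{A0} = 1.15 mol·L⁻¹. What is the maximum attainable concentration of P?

0.327 mol·L⁻¹

At the optimum, C_{P,max}/C_{A0} = (k₁/k₂)^[k₂/(k₂−k₁)].
= (0.628/1.01)^(1.01/(1.01−0.628)) = (0.6218)^(2.644) = 0.2847.
C_{P,max} = 0.2847×1.15 = 0.327 mol·L⁻¹.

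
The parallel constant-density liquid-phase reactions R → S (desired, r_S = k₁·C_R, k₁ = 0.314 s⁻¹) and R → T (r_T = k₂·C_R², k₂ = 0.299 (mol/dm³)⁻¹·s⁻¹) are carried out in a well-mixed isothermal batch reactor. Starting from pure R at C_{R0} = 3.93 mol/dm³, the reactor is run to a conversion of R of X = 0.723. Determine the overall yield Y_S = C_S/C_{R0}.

0.226

C_R = C_{R0}(1−X) = 1.089 mol/dm³.
Along a PFR/batch, dC_S/dC_R = −r_S/(r_S+r_T) = −k₁/(k₁+k₂·C_R).
Integrating from C_{R0} to C_R: C_S = (0.314/0.299)·ln[(0.314+0.299·3.93)/(0.314+0.299·1.09)] = 1.050·ln(1.489/0.6395) = 0.8876 mol/dm³.
Y_S = C_S/C_{R0} = 0.8876/3.93 = 0.226.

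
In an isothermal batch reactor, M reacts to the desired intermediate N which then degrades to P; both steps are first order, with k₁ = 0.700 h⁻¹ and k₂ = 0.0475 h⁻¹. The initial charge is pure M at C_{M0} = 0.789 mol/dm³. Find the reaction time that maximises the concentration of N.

4.12 h

The intermediate peaks when r₁ = r₂, i.e. k₁e^(−k₁t) = k₂e^(−k₂t), giving t_opt = ln(k₂/k₁)/(k₂−k₁).
= ln(0.0475/0.700)/(0.0475−0.700) = ln(0.06786)/-0.6525 = -2.690/-0.6525 = 4.12 h.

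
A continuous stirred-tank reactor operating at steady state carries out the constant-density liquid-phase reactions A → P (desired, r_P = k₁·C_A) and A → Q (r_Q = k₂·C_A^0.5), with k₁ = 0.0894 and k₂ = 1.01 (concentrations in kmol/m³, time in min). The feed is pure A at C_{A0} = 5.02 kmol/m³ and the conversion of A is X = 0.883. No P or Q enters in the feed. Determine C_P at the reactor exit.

0.282 kmol/m³

Exit C_A = C_{A0}(1−X) = 5.02×0.117 = 0.5873 kmol/m³.
Rates in a CSTR are evaluated at the outlet concentration: r_P = 0.0894×0.5873 = 0.05251, r_Q = 1.01×0.5873^0.5 = 0.7740.
Fraction of consumed A going to P: r_P/(r_P+r_Q) = 0.06353.
C_P = 0.06353·C_{A0}·X = 0.06353×5.02×0.883 = 0.282 kmol/m³.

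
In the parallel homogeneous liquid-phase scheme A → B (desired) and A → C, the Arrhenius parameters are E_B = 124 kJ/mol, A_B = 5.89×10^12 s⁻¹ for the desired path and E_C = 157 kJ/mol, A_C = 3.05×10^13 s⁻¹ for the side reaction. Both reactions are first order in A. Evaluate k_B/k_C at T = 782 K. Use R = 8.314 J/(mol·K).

With equal orders, S_{B/C} = k_B/k_C = (A_B/A_C)·exp[(E_C−E_B)/(RT)].
(E_C−E_B)/(RT) = (157−124)×10³/(8.314×782) = 33000/6502 = 5.076.
k_B/k_C = (5.89×10^12/3.05×10^13)·exp(5.076) = 0.1931 × 160.1 = 30.9.
Since E_B < E_C, lowering the temperature improves selectivity toward B.

30.9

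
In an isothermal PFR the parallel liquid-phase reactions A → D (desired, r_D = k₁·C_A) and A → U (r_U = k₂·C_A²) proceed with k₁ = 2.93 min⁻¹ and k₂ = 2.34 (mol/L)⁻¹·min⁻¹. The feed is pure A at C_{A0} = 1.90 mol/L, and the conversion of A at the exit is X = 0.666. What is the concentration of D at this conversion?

C_A = C_{A0}(1−X) = 0.6346 mol/L.
Along a PFR/batch, dC_D/dC_A = −r_D/(r_D+r_U) = −k₁/(k₁+k₂·C_A).
Integrating from C_{A0} to C_A: C_D = (2.93/2.34)·ln[(2.93+2.34·1.90)/(2.93+2.34·0.635)] = 1.252·ln(7.376/4.415) = 0.6426 mol/L.

0.643 mol/L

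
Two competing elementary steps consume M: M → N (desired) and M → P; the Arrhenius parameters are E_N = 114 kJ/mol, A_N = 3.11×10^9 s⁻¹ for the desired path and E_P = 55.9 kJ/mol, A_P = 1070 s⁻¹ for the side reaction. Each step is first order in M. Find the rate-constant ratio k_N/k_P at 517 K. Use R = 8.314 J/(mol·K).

3.92

With equal orders, S_{N/P} = k_N/k_P = (A_N/A_P)·exp[(E_P−E_N)/(RT)].
(E_P−E_N)/(RT) = (55.9−114)×10³/(8.314×517) = -58100/4298 = -13.52.
k_N/k_P = (3.11×10^9/1070)·exp(-13.52) = 2.907×10^6 × 1.348×10^-6 = 3.92.
Since E_N > E_P, raising the temperature improves selectivity toward N.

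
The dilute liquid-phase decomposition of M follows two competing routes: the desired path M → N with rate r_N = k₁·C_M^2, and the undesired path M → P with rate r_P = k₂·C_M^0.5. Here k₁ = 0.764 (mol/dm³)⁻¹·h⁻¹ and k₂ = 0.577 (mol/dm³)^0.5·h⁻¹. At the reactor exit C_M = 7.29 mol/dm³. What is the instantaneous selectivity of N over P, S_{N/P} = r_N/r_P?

S_{N/P} = r_N/r_P = (k₁·C_M^2)/(k₂·C_M^0.5) = (k₁/k₂)·C_M^1.5.
= (0.764×7.290^2) / (0.577×7.290^0.5) = 40.60/1.558 = 26.1.

26.1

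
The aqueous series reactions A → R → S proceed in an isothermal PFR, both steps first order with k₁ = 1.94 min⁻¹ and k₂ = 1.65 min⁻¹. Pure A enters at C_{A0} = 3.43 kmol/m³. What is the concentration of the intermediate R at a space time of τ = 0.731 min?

1.31 kmol/m³

For first-order series with pure A initially, C_R(τ) = k₁C_{A0}/(k₂−k₁)·(e^(−k₁τ) − e^(−k₂τ)).
e^(−k₁τ) = e^(−1.94×0.731) = e^(−1.418) = 0.2422; e^(−k₂τ) = e^(−1.206) = 0.2993.
C_R = 1.94×3.43/(1.65−1.94) × (0.2422−0.2993) = (-22.95)×(-0.05718) = 1.312 kmol/m³.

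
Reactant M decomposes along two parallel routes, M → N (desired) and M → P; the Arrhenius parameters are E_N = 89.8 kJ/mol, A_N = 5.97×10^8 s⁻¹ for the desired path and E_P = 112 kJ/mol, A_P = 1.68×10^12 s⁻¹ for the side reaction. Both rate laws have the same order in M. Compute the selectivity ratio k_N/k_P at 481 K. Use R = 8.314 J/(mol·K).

0.0915

k_N/k_P = (A_N/A_P)·exp[−(E_N−E_P)/(RT)] = (A_N/A_P)·exp[(E_P−E_N)/(RT)].
(E_P−E_N)/(RT) = (112−89.8)×10³/(8.314×481) = 22200/3999 = 5.551.
k_N/k_P = (5.97×10^8/1.68×10^12)·exp(5.551) = 3.554×10^-4 × 257.6 = 0.0915.
Since E_N < E_P, lowering the temperature improves selectivity toward N.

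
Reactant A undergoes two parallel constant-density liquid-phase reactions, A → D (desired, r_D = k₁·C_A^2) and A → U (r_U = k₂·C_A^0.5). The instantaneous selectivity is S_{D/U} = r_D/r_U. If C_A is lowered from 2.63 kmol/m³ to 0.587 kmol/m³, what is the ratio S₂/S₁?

0.105

S_{D/U} = (k₁/k₂)·C_A^1.5, so S₂/S₁ = (C_{A,2}/C_{A,1})^1.5.
= (0.587/2.63)^1.5 = (0.2232)^1.5 = 0.105.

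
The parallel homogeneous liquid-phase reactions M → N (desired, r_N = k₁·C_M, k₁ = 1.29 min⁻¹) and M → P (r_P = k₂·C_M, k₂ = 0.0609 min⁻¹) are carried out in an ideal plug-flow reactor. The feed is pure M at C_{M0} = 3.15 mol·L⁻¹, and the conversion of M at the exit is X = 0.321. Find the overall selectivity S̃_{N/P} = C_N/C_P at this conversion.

21.2

C_M = C_{M0}(1−X) = 2.139 mol·L⁻¹.
Both paths are first order in M, so the instantaneous fraction to N is constant: dC_N/d(−C_M) = k₁/(k₁+k₂) = 0.9549.
C_N = 0.9549·(C_{M0}−C_M) = 0.9549×1.011 = 0.966 mol·L⁻¹.
C_P = (C_{M0}−C_M)−C_N = 0.04558 mol·L⁻¹; S̃_{N/P} = 0.9656/0.04558 = 21.2.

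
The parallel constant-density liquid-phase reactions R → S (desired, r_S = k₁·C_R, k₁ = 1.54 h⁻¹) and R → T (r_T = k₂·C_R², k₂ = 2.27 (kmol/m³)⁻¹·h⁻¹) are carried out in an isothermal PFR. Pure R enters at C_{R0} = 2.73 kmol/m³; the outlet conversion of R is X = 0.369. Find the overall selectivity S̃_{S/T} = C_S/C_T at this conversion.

0.309

C_R = C_{R0}(1−X) = 1.723 kmol/m³.
Along a PFR/batch, dC_S/dC_R = −r_S/(r_S+r_T) = −k₁/(k₁+k₂·C_R).
Integrating from C_{R0} to C_R: C_S = (1.54/2.27)·ln[(1.54+2.27·2.73)/(1.54+2.27·1.72)] = 0.6784·ln(7.737/5.450) = 0.2377 kmol/m³.
C_T = (C_{R0}−C_R)−C_S = 0.7697 kmol/m³; S̃_{S/T} = 0.2377/0.7697 = 0.309.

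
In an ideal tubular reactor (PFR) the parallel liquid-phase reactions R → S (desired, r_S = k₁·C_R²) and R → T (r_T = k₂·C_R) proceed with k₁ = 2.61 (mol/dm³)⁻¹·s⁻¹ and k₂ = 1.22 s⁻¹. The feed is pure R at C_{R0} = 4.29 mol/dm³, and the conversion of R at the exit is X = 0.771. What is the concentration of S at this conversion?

C_R = C_{R0}(1−X) = 0.9824 mol/dm³.
Along a PFR/batch, dC_T/dC_R = −r_T/(r_S+r_T) = −k₂/(k₂+k₁·C_R).
Integrating from C_{R0} to C_R: C_T = (1.22/2.61)·ln[(1.22+2.61·4.29)/(1.22+2.61·0.982)] = 0.4674·ln(12.42/3.784) = 0.5554 mol/dm³.
Then C_S = (C_{R0}−C_R) − C_T = 3.308 − 0.5554 = 2.752 mol/dm³.

2.75 mol/dm³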